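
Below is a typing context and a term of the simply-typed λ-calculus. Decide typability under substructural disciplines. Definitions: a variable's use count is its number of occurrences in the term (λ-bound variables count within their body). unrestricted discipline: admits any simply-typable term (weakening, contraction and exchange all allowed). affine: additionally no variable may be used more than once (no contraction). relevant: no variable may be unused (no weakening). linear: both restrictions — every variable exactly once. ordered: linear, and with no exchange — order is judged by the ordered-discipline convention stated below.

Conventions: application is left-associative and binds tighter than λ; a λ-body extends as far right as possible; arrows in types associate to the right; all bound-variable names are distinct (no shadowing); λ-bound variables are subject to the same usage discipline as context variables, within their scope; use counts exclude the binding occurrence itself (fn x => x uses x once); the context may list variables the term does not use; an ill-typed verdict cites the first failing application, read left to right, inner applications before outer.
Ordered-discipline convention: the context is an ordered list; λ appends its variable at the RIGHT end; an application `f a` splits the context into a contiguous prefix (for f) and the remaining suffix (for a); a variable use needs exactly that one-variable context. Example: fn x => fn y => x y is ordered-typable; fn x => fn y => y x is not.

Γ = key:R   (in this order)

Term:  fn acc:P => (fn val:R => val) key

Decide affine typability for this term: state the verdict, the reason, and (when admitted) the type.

yes — at most one use each (key, acc, val); term : P → R
use counts: key: 1, acc [bound]: 0, val [bound]: 1
order of uses: val, key
typing: well-typed at P → R
summary: ordered ✗ · linear ✗ · affine ✓ · relevant ✗ · unrestricted ✓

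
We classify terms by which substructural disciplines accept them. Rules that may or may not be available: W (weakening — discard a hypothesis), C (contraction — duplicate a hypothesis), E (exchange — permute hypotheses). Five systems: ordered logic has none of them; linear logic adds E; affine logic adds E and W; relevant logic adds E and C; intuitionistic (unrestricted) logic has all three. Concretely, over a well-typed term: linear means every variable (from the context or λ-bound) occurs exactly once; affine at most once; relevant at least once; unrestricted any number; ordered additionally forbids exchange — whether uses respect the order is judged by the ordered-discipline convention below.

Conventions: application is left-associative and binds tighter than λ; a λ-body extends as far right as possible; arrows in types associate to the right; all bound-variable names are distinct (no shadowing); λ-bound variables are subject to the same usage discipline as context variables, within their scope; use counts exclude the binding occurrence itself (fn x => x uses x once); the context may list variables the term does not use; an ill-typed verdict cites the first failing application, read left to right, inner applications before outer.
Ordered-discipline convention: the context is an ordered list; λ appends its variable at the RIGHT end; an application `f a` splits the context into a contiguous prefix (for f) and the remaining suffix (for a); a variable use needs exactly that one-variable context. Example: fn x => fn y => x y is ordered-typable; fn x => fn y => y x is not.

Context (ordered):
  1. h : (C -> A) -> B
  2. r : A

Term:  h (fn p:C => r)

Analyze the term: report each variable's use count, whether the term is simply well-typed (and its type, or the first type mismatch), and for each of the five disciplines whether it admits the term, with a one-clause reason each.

variable uses: h: 1; r: 1; p (λ-bound): 0
uses in reading order: h, r
typing: ✓ — B
ordered: ✗ — needs weakening: p unused
linear: ✗ — needs weakening: p unused
affine: ✓ — none of h, r, p used more than once
relevant: ✗ — needs weakening: p unused
unrestricted: ✓ — type-checks (B) and nothing is barred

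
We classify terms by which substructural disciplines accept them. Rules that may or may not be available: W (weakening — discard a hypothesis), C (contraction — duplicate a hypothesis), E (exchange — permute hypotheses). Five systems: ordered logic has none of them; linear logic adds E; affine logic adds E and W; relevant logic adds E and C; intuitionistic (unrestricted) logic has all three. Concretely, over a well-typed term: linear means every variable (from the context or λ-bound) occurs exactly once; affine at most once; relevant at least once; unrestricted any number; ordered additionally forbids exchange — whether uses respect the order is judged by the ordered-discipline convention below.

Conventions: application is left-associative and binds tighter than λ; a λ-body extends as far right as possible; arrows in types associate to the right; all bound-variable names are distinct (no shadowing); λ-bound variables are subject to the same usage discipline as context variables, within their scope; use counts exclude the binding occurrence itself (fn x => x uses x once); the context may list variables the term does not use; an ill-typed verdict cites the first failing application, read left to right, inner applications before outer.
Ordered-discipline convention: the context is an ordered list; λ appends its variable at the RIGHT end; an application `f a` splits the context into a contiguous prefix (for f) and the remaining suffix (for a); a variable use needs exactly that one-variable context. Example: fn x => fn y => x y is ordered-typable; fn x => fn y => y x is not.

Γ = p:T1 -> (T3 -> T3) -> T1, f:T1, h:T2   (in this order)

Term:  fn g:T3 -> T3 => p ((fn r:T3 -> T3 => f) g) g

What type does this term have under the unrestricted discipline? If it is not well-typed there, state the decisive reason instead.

term : (T3 -> T3) -> T1
variable uses: p: 1×, f: 1×, h: 0×, g (bound): 2×, r (bound): 0×
left-to-right use order: p, f, g, g
typing: well-typed at (T3 -> T3) -> T1
across the five disciplines: ordered ✗, linear ✗, affine ✗, relevant ✗, unrestricted ✓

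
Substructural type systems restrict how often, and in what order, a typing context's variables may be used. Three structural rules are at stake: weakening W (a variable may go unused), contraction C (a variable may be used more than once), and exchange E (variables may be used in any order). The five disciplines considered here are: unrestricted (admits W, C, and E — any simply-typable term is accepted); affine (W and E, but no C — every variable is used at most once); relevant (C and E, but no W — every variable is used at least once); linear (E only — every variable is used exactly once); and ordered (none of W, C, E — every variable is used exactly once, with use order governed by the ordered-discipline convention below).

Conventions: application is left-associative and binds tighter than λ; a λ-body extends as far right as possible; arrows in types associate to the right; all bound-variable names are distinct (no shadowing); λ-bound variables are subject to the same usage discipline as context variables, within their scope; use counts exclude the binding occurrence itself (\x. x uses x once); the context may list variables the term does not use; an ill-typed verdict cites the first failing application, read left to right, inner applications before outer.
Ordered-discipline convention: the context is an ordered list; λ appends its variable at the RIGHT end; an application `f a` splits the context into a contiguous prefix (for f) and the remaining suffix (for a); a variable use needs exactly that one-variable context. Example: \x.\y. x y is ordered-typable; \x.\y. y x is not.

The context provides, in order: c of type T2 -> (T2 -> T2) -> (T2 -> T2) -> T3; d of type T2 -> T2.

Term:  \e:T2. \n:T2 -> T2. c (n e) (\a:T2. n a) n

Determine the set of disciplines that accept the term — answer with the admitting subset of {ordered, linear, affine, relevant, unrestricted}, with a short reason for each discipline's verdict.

admitted in: unrestricted
variable uses: c: 1, d: 0, e (λ-bound): 1, n (λ-bound): 3, a (λ-bound): 1
left-to-right use order: c, n, e, n, a, n
typing: well-typed at T2 -> (T2 -> T2) -> T3
ordered: ✗ — repeated use of n ×3; unused: d — weakening required
linear: ✗ — repeated use of n ×3; unused: d — weakening required
affine: ✗ — repeated use of n ×3
relevant: ✗ — unused: d — weakening required
unrestricted: ✓ — typability at T2 -> (T2 -> T2) -> T3 is all that's needed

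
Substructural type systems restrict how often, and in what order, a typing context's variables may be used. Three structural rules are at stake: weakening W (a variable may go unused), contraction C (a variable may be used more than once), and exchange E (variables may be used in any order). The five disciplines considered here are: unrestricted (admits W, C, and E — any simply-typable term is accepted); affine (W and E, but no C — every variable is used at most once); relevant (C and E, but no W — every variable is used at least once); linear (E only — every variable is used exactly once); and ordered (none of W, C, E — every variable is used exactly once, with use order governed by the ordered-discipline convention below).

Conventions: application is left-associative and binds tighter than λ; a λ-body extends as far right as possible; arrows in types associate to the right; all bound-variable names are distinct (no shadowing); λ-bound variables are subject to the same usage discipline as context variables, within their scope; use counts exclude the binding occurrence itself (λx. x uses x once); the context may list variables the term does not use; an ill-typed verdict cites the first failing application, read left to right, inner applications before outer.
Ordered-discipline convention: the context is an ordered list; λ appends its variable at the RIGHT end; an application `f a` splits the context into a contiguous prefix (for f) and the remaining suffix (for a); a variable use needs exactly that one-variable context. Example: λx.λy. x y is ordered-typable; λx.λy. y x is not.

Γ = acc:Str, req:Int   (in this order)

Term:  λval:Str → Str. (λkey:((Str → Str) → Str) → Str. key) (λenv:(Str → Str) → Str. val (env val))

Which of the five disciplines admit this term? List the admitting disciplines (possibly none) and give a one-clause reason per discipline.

admitted in: unrestricted
counts: acc ×0; req ×0; val (bound) ×2; key (bound) ×1; env (bound) ×1
uses in reading order: key, val, env, val
typing: the term checks, with type (Str → Str) → ((Str → Str) → Str) → Str
ordered: ✗ — val ×2 used more than once (contraction); acc, req left unused
linear: ✗ — val ×2 used more than once (contraction); acc, req left unused
affine: ✗ — val ×2 used more than once (contraction)
relevant: ✗ — acc, req left unused
unrestricted: ✓ — well-typed at (Str → Str) → ((Str → Str) → Str) → Str; no restrictions here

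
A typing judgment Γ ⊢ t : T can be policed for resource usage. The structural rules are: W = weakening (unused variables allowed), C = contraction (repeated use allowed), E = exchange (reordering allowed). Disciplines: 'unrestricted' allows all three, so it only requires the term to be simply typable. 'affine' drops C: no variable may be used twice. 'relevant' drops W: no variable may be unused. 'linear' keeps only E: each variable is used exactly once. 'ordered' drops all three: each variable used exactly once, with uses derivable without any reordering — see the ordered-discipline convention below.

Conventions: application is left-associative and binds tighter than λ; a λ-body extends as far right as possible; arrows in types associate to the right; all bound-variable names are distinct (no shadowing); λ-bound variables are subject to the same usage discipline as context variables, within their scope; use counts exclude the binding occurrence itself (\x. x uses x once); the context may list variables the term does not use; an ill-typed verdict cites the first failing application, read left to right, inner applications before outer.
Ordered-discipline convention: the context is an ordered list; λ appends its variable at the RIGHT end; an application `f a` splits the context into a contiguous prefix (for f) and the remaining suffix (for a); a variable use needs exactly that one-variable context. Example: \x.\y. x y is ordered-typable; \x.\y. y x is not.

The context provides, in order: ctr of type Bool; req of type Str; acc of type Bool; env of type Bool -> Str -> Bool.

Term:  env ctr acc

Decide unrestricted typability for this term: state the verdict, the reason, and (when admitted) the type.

no — fails simple typing
usage: ctr: 1, req: 0, acc: 1, env: 1
use order (left to right): env, ctr, acc
typing: ill-typed: an application expects Str but receives Bool
summary: ordered ✗, linear ✗, affine ✗, relevant ✗, unrestricted ✗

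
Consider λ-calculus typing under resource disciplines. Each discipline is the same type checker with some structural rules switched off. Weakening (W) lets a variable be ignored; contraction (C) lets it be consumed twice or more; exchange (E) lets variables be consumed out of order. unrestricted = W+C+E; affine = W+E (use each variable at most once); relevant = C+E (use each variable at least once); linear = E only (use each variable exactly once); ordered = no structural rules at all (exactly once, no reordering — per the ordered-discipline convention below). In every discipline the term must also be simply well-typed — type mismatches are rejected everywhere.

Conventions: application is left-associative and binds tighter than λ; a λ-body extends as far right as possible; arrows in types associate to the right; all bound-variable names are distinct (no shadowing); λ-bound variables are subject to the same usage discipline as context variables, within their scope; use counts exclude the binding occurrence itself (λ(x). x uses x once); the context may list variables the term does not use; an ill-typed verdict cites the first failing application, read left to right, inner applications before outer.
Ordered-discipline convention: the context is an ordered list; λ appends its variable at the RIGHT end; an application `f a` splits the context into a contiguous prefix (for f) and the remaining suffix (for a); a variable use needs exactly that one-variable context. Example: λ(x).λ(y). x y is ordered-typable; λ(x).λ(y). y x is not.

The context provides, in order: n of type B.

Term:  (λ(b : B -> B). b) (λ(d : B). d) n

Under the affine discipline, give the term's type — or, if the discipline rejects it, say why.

term : B
variable uses: n: 1×, b (λ-bound): 1×, d (λ-bound): 1×
uses in reading order: b, d, n
typing: well-typed at B
all disciplines: ordered ✓, linear ✓, affine ✓, relevant ✓, unrestricted ✓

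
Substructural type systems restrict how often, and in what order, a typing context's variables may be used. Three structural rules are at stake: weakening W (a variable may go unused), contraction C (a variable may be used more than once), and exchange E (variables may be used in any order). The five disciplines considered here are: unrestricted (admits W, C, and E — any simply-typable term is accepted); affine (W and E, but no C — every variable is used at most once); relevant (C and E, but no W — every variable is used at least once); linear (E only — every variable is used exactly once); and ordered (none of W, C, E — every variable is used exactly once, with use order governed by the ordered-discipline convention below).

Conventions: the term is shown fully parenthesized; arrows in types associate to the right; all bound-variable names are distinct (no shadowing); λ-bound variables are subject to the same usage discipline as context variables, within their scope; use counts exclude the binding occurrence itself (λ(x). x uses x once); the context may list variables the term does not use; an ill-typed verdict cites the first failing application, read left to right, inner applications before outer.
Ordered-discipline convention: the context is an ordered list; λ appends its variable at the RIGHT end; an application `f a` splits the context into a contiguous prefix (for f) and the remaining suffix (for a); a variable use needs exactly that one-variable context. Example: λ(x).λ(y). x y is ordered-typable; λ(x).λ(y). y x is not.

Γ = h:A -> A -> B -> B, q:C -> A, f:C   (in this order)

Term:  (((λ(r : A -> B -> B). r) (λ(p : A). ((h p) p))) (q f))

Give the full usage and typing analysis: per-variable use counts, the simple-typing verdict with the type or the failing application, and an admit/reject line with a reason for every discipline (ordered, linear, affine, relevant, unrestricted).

usage: h=1, q=1, f=1, r (bound)=1, p (bound)=2
order of uses: r, h, p, p, q, f
typing: ✓ — B -> B
ordered: ✗ — uses contraction: p ×2
linear: ✗ — uses contraction: p ×2
affine: ✗ — uses contraction: p ×2
relevant: ✓ — every one of h, q, f, r, p appears
unrestricted: ✓ — well-typed at B -> B; no restrictions here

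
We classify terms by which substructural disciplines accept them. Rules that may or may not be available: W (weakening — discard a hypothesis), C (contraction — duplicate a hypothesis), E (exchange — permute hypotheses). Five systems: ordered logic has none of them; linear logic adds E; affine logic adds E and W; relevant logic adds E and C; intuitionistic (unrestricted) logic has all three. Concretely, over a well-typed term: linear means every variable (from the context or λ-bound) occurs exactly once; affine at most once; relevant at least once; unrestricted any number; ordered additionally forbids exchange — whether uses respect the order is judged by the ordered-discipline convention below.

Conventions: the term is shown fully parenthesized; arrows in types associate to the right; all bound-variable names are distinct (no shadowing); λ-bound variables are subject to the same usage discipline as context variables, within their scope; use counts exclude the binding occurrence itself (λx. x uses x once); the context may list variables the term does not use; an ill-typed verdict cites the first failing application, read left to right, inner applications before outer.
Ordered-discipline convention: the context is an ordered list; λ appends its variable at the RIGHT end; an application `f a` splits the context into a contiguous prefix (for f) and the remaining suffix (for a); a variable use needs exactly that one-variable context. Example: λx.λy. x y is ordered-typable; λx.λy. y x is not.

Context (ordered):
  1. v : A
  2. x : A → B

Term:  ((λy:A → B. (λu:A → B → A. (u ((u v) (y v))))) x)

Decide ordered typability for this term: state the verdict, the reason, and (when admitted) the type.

no — uses contraction: v ×2, u ×2
counts: v: 2×, x: 1×, y [bound]: 1×, u [bound]: 2×
left-to-right use order: u, u, v, y, v, x
typing: ✓ — (A → B → A) → B → A
all disciplines: ordered ✗, linear ✗, affine ✗, relevant ✓, unrestricted ✓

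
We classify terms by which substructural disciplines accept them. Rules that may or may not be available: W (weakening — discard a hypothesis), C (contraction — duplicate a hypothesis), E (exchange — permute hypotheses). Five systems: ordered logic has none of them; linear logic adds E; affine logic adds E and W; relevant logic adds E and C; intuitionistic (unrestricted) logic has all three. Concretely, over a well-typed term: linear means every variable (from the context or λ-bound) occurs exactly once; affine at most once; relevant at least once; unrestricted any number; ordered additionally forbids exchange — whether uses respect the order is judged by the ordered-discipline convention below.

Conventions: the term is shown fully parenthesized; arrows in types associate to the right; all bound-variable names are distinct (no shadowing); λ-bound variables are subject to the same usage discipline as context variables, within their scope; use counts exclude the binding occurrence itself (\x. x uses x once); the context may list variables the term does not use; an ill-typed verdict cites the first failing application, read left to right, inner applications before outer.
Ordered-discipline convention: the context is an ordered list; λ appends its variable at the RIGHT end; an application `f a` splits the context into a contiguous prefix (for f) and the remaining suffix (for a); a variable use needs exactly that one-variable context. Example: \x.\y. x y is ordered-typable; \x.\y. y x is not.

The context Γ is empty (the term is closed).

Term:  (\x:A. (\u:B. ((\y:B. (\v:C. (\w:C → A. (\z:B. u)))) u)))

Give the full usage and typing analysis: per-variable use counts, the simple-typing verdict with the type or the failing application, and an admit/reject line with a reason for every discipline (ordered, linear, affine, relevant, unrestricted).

variable uses: x (λ-bound): 0; u (λ-bound): 2; y (λ-bound): 0; v (λ-bound): 0; w (λ-bound): 0; z (λ-bound): 0
use order (left to right): u, u
typing: well-typed — term : A → B → C → (C → A) → B → B
ordered: ✗ — needs contraction — u ×2; x, y, v, w, z left unused
linear: ✗ — needs contraction — u ×2; x, y, v, w, z left unused
affine: ✗ — needs contraction — u ×2
relevant: ✗ — x, y, v, w, z left unused
unrestricted: ✓ — well-typed at A → B → C → (C → A) → B → B; no restrictions here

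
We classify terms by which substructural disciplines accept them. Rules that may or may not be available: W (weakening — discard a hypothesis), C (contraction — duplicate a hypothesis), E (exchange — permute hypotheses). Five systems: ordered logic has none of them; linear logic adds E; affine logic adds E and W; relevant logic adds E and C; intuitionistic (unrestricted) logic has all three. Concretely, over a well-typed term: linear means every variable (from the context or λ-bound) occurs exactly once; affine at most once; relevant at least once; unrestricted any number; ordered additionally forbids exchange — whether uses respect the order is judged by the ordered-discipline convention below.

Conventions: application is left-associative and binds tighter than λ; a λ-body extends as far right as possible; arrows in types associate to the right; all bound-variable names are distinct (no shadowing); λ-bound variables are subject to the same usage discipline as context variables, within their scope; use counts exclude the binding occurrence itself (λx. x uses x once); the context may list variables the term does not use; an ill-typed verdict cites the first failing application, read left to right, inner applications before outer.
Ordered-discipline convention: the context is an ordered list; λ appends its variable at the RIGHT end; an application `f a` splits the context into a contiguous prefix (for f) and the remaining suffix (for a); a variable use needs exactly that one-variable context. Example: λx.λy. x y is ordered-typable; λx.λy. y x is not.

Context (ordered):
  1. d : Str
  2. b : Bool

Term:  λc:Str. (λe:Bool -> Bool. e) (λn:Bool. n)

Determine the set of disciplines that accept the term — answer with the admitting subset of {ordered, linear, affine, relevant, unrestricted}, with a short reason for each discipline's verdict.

admitted by: affine, unrestricted
variable uses: d ×0, b ×0, c (bound) ×0, e (bound) ×1, n (bound) ×1
left-to-right use order: e, n
typing: the term checks, with type Str -> Bool -> Bool
ordered ✗ (d, b, c left unused)
linear ✗ (d, b, c left unused)
affine ✓ (d, b, c, e, n: no repeats, contraction unneeded)
relevant ✗ (d, b, c left unused)
unrestricted ✓ (type-checks (Str -> Bool -> Bool) and nothing is barred)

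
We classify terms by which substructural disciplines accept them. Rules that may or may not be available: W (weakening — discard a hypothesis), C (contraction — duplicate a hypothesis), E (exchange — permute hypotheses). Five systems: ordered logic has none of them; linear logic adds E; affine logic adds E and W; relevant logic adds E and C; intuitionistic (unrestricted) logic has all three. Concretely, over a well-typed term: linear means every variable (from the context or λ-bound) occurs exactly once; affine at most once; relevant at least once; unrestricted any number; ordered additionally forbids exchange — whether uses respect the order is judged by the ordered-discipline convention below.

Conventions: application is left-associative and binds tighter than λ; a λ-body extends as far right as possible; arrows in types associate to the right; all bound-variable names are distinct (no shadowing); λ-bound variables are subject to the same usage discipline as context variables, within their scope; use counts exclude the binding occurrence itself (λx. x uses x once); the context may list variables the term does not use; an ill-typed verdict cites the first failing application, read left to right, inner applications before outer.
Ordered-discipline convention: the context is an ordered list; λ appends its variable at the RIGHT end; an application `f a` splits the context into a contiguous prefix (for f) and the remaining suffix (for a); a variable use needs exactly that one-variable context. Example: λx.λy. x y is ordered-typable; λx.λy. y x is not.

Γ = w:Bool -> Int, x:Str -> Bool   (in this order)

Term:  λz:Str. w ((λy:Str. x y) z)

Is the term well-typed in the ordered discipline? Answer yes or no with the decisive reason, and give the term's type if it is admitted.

yes — w, x, z, y once each; derivable with no W/C/E; term : Str -> Int
usage: w: 1, x: 1, z [bound]: 1, y [bound]: 1
order of uses: w, x, y, z
typing: well-typed — term : Str -> Int
per-discipline verdicts: ordered ✓ | linear ✓ | affine ✓ | relevant ✓ | unrestricted ✓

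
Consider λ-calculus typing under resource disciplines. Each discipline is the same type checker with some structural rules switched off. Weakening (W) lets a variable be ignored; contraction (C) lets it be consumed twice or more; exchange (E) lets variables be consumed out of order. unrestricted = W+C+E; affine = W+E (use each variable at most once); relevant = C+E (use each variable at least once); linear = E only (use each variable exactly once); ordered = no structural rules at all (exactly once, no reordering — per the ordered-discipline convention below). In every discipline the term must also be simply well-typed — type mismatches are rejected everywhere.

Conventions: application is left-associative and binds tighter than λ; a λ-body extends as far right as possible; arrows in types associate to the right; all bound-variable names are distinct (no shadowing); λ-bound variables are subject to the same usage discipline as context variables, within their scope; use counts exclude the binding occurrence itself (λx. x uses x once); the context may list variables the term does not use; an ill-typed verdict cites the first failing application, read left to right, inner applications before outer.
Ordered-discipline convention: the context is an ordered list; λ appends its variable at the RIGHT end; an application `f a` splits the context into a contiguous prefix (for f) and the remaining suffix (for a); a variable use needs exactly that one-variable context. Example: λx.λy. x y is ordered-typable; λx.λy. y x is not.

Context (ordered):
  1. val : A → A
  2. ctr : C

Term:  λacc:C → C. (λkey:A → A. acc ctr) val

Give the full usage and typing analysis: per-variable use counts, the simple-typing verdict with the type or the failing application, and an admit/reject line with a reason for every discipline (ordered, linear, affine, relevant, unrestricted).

variable uses: val: 1×, ctr: 1×, acc (λ-bound): 1×, key (λ-bound): 0×
uses in reading order: acc, ctr, val
typing: ✓ — (C → C) → C
ordered: ✗ — key never used (weakening)
linear: ✗ — key never used (weakening)
affine: ✓ — no duplicate uses among val, ctr, acc, key
relevant: ✗ — key never used (weakening)
unrestricted: ✓ — typability at (C → C) → C is all that's needed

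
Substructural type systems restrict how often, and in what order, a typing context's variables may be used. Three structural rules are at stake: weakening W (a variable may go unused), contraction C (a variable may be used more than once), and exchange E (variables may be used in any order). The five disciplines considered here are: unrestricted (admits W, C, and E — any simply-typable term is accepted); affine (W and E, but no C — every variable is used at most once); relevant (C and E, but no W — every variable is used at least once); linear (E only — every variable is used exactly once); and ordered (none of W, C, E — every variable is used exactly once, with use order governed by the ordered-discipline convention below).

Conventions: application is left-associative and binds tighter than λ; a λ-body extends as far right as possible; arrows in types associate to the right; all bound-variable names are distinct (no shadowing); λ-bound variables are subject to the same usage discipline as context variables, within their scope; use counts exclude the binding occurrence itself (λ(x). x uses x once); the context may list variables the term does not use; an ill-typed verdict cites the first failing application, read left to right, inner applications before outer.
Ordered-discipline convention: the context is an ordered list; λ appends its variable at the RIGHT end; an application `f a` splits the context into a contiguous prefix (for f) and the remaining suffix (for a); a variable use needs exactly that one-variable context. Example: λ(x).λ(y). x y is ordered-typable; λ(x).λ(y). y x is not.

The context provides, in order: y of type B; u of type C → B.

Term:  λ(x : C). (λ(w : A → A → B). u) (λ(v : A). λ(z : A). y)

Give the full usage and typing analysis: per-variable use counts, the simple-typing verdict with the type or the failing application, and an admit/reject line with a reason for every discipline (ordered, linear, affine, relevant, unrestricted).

variable uses: y: 1×; u: 1×; x [bound]: 0×; w [bound]: 0×; v [bound]: 0×; z [bound]: 0×
order of uses: u, y
typing: well-typed at C → C → B
ordered ✗ (needs weakening: x, w, v, z unused)
linear ✗ (needs weakening: x, w, v, z unused)
affine ✓ (none of y, u, x, w, v, z used more than once)
relevant ✗ (needs weakening: x, w, v, z unused)
unrestricted ✓ (well-typed at C → C → B; no restrictions here)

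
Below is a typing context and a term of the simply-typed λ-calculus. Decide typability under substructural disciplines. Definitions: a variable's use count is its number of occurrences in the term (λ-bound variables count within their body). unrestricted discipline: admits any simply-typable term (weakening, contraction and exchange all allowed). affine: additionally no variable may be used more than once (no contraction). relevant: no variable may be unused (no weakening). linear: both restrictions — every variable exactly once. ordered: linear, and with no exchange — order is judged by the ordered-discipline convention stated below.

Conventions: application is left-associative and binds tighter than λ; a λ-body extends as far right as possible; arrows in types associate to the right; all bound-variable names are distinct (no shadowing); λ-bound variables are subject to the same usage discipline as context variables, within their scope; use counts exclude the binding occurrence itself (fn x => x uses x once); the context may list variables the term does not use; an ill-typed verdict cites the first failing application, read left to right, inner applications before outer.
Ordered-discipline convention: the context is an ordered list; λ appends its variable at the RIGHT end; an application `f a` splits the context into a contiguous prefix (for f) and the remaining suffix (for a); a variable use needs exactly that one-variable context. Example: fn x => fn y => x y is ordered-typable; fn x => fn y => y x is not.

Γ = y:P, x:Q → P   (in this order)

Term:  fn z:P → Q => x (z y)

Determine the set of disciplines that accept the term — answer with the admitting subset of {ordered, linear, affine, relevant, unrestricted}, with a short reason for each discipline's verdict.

admitting disciplines: linear, affine, relevant, unrestricted
counts: y: 1; x: 1; z [bound]: 1
use order (left to right): x, z, y
typing: well-typed at (P → Q) → P
ordered: ✗, no ordered split (uses run x, z, y)
linear: ✓, single use per variable (y, x, z)
affine: ✓, at most one use each (y, x, z)
relevant: ✓, none of y, x, z goes unused
unrestricted: ✓, well-typed at (P → Q) → P; no restrictions here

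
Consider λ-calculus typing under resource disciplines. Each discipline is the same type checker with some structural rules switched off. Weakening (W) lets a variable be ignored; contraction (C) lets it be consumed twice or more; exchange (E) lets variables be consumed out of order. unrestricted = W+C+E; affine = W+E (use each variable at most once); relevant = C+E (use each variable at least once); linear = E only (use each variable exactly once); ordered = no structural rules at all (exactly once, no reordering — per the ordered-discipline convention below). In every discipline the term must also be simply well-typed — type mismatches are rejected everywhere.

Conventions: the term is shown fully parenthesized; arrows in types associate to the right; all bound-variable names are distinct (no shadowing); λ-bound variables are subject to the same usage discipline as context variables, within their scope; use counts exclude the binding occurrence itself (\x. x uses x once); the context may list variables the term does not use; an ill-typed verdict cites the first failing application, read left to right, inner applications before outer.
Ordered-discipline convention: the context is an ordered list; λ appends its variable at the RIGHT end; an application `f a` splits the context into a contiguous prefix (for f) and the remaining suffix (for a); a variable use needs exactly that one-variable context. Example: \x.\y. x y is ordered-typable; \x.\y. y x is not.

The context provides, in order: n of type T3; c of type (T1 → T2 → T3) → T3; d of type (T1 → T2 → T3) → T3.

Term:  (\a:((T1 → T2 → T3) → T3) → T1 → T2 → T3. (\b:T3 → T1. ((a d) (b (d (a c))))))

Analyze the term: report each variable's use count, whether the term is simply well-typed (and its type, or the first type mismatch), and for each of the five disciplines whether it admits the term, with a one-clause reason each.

use counts: n: 0×, c: 1×, d: 2×, a [bound]: 2×, b [bound]: 1×
order of uses: a, d, b, d, a, c
typing: well-typed at (((T1 → T2 → T3) → T3) → T1 → T2 → T3) → (T3 → T1) → T2 → T3
ordered: ✗, uses contraction: d ×2, a ×2; needs weakening: n unused
linear: ✗, uses contraction: d ×2, a ×2; needs weakening: n unused
affine: ✗, uses contraction: d ×2, a ×2
relevant: ✗, needs weakening: n unused
unrestricted: ✓, well-typed at (((T1 → T2 → T3) → T3) → T1 → T2 → T3) → (T3 → T1) → T2 → T3; no restrictions here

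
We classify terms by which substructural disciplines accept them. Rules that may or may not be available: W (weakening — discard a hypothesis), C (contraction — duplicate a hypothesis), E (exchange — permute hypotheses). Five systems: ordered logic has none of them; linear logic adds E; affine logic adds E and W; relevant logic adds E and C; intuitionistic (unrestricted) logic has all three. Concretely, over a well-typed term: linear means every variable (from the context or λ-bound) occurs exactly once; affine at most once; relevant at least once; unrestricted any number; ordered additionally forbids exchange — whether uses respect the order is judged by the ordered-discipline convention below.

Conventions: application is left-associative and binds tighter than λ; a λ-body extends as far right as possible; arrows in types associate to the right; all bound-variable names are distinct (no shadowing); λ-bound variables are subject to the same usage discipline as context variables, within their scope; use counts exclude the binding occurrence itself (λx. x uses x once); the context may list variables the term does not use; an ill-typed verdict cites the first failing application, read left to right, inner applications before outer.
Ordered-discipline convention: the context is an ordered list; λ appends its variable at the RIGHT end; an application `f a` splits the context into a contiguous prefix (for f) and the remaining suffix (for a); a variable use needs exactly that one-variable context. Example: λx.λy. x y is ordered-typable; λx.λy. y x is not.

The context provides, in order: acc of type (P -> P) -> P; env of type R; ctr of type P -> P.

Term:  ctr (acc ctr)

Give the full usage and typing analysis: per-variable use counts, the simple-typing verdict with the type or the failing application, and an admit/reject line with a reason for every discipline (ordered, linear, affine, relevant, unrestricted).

variable uses: acc: 1×, env: 0×, ctr: 2×
left-to-right use order: ctr, acc, ctr
typing: ✓ — P
ordered ✗ (repeated use of ctr ×2; env never used (weakening))
linear ✗ (repeated use of ctr ×2; env never used (weakening))
affine ✗ (repeated use of ctr ×2)
relevant ✗ (env never used (weakening))
unrestricted ✓ (type-checks (P) and nothing is barred)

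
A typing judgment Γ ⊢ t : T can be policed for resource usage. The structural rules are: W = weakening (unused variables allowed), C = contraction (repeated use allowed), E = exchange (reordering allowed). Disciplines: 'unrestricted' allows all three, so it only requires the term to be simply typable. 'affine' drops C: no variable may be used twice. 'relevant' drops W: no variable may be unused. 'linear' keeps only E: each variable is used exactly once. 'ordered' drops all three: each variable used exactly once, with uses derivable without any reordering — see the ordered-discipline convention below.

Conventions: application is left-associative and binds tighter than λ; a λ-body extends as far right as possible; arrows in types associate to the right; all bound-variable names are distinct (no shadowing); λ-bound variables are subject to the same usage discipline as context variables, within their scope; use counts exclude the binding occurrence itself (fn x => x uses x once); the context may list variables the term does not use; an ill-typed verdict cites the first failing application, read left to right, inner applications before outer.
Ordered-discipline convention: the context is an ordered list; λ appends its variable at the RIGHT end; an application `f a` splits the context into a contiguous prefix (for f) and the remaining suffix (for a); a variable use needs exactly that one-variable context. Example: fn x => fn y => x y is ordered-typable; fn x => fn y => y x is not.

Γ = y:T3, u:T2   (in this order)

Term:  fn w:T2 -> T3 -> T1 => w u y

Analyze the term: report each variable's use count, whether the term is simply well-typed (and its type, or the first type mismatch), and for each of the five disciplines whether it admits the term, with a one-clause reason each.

variable uses: y ×1, u ×1, w [bound] ×1
uses in reading order: w, u, y
typing: the term checks, with type (T2 -> T3 -> T1) -> T1
ordered: ✗ — needs exchange: uses follow w, u, y
linear: ✓ — exactly-once usage across y, u, w
affine: ✓ — none of y, u, w used more than once
relevant: ✓ — at least one use each (y, u, w)
unrestricted: ✓ — type-checks ((T2 -> T3 -> T1) -> T1) and nothing is barred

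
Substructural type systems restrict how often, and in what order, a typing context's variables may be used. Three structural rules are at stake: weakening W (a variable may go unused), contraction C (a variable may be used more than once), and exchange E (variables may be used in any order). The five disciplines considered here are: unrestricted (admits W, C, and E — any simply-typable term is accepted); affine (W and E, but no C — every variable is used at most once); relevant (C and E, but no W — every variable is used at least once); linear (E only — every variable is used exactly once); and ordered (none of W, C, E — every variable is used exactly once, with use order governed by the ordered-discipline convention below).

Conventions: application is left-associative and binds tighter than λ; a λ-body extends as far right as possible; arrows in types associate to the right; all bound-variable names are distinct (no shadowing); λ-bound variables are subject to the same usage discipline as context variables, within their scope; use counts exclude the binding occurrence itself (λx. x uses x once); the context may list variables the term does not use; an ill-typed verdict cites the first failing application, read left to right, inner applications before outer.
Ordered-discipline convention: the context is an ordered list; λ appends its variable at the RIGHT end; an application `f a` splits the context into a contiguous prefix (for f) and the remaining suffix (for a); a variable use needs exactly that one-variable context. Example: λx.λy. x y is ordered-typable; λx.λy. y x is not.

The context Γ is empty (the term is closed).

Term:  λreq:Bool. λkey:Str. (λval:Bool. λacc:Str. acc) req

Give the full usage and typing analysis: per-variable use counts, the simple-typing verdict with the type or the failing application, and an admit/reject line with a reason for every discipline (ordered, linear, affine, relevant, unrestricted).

counts: req (λ-bound): 1, key (λ-bound): 0, val (λ-bound): 0, acc (λ-bound): 1
use order (left to right): acc, req
typing: the term checks, with type Bool -> Str -> Str -> Str
ordered: ✗ — key, val never used (weakening)
linear: ✗ — key, val never used (weakening)
affine: ✓ — none of req, key, val, acc used more than once
relevant: ✗ — key, val never used (weakening)
unrestricted: ✓ — type-checks (Bool -> Str -> Str -> Str) and nothing is barred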